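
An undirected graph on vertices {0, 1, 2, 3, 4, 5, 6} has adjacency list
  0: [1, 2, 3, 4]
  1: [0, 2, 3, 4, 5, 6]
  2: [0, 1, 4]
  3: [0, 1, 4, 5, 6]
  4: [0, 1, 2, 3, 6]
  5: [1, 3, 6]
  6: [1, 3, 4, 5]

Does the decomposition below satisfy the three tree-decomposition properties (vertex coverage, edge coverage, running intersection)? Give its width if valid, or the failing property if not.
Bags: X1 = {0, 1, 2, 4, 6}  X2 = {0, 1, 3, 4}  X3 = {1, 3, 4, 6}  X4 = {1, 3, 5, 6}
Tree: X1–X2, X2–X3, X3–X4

No — bags containing vertex 6 are not connected in the tree.

A tree decomposition must satisfy three properties: every vertex lies in some bag; for every edge, both endpoints lie together in some bag; and for every vertex, the bags containing it form a connected subtree. Here bags containing vertex 6 are not connected in the tree, so the decomposition is invalid.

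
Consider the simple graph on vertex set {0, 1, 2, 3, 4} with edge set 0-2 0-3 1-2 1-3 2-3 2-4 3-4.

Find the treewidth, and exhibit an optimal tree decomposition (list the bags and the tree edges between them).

Treewidth 2.
One optimal decomposition is:
Bags: B1 = {0, 2, 3}  B2 = {2, 3, 4}  B3 = {1, 2, 3}
Tree: B1–B2, B2–B3

The largest bag has 3 vertices, giving width 2; this decomposition certifies tw(G) ≤ 2. On the other hand G contains the 3-clique {0, 2, 3}. A clique must lie in a single bag of any decomposition, so no decomposition can have width below 2. Hence tw(G) = 2 exactly.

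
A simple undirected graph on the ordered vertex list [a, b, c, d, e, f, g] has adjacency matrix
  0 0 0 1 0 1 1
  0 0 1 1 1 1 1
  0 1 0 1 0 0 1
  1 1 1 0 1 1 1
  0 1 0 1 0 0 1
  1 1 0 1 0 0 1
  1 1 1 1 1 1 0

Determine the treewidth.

3

A width-3 tree decomposition is:
Bags: B1 = {a, d, f, g}  B2 = {b, d, f, g}  B3 = {b, c, d, g}  B4 = {b, d, e, g}
Tree: B1–B2, B2–B3, B3–B4
Every bag has size at most 4, so the width is 4 − 1 = 3 and tw(G) ≤ 3. Conversely, {a, d, f, g} is a clique of size 4, and the vertices of any clique must share a bag in every tree decomposition; so some bag has ≥ 4 vertices and tw(G) ≥ 3. Combining the bounds, tw(G) = 3.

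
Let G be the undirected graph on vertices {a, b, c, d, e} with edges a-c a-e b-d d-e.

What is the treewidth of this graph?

A width-1 tree decomposition is:
Bags: B1 = {d, e}  B2 = {a, e}  B3 = {b, d}  B4 = {a, c}
Tree: B1–B2, B1–B3, B2–B4
Each bag holds 2 vertices, so the decomposition has width 1, which upper-bounds the treewidth. Any graph with an edge has treewidth ≥ 1, and G has the edge d–e. Combining the bounds, tw(G) = 1.

1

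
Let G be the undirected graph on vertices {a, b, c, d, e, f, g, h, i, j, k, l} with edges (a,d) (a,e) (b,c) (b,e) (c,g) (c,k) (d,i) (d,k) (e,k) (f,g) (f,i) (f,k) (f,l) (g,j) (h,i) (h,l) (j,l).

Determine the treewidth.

3

A width-3 tree decomposition is:
Bags: B1 = {h, i, j, l}  B2 = {f, i, j, l}  B3 = {f, g, i, j}  B4 = {d, f, g, i}  B5 = {d, f, g, k}  B6 = {c, d, g, k}  B7 = {a, c, d, k}  B8 = {a, c, e, k}  B9 = {a, b, c, e}
Tree: B1–B2, B2–B3, B3–B4, B4–B5, B5–B6, B6–B7, B7–B8, B8–B9
Every bag has size at most 4, so the width is 4 − 1 = 3 and tw(G) ≤ 3. For the lower bound: the 4 vertex sets {h,j,l}, {i}, {f}, {c,d,g,k} are disjoint, each induces a connected subgraph, and every pair is joined by at least one edge of G. Contracting each set to a single vertex therefore yields K_{4} as a minor, and since treewidth is minor-monotone, tw(G) ≥ tw(K_{4}) = 3. The upper and lower bounds meet at 3, so that is the treewidth.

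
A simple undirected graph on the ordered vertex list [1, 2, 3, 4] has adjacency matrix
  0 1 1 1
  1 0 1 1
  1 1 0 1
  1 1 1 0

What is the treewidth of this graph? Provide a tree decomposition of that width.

A single bag containing all 4 vertices is trivially a valid decomposition of width 3. For the lower bound, the 4 vertices {1, 2, 3, 4} are pairwise adjacent, and any tree decomposition puts a clique entirely inside one bag — forcing width ≥ 3. Therefore the treewidth is 3.

Treewidth 3.
One such decomposition:
Bags: B1 = {1, 2, 3, 4}
Tree: (single bag)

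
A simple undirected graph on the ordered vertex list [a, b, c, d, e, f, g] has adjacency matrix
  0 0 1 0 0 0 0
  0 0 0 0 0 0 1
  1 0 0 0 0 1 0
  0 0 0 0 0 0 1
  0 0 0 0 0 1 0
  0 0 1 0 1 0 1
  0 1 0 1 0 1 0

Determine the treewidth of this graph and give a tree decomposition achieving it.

Treewidth 1.
Bags: B1 = {f, g}  B2 = {e, f}  B3 = {b, g}  B4 = {c, f}  B5 = {a, c}  B6 = {d, g}
Tree: B1–B2, B1–B3, B1–B4, B4–B5, B1–B6

Every bag has size at most 2, so the width is 2 − 1 = 1 and tw(G) ≤ 1. G has an edge, so its treewidth is at least 1. Therefore the treewidth is 1.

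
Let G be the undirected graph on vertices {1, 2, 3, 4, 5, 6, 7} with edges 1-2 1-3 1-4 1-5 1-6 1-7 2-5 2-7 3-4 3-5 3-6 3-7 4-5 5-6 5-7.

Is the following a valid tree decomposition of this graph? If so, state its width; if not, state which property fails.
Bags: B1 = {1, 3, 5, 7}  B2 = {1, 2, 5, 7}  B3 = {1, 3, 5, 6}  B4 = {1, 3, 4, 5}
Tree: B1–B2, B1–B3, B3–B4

Yes; width 3.

Every vertex of G appears in some bag (union = {1, 2, 3, 4, 5, 6, 7}); every edge is covered by a bag; and for each vertex v the set of bags containing v is connected in the bag tree. The decomposition is therefore valid. The largest bag has 4 vertices, so the width is 3.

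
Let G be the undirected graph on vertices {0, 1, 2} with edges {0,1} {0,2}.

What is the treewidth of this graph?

A width-1 tree decomposition is:
Bags: B1 = {0, 1}  B2 = {0, 2}
Tree: B1–B2
Each bag holds 2 vertices, so the decomposition has width 1, which upper-bounds the treewidth. Any graph with an edge has treewidth ≥ 1, and G has the edge 1–0. The upper and lower bounds meet at 1, so that is the treewidth.

1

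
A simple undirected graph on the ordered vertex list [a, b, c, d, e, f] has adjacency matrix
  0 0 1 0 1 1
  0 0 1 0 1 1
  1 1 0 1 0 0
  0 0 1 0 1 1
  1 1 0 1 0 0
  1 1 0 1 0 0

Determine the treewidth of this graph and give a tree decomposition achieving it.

Treewidth 3.
Bags: B1 = {a, b, d, e}  B2 = {a, b, c, d}  B3 = {a, b, d, f}
Tree: B1–B2, B2–B3

Every bag has size at most 4, so the width is 4 − 1 = 3 and tw(G) ≤ 3. For the lower bound: the 4 vertex sets {d,e}, {a,c}, {b}, {f} are disjoint, each induces a connected subgraph, and every pair is joined by at least one edge of G. Contracting each set to a single vertex therefore yields K_{4} as a minor, and since treewidth is minor-monotone, tw(G) ≥ tw(K_{4}) = 3. Combining the bounds, tw(G) = 3.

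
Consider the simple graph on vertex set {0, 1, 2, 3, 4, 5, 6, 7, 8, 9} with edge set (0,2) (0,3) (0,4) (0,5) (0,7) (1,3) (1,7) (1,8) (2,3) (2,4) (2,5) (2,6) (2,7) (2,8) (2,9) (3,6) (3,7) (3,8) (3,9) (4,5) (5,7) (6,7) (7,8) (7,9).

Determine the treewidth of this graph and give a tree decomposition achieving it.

Treewidth 3.
One optimal decomposition is:
Bags: B1 = {0, 2, 3, 7}  B2 = {2, 3, 7, 9}  B3 = {2, 3, 7, 8}  B4 = {0, 2, 5, 7}  B5 = {1, 3, 7, 8}  B6 = {2, 3, 6, 7}  B7 = {0, 2, 4, 5}
Tree: B1–B2, B1–B3, B1–B4, B3–B5, B3–B6, B4–B7

The largest bag has 4 vertices, giving width 3; this decomposition certifies tw(G) ≤ 3. For the lower bound, the 4 vertices {1, 3, 7, 8} are pairwise adjacent, and any tree decomposition puts a clique entirely inside one bag — forcing width ≥ 3. Hence tw(G) = 3 exactly.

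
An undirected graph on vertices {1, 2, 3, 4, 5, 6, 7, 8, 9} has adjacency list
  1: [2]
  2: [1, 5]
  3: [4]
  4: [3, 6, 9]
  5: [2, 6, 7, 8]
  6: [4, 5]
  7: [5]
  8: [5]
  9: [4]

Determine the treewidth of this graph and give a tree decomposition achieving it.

Every bag has size at most 2, so the width is 2 − 1 = 1 and tw(G) ≤ 1. G has an edge, so its treewidth is at least 1. Combining the bounds, tw(G) = 1.

Treewidth 1.
Bags: B1 = {4, 6}  B2 = {5, 6}  B3 = {4, 9}  B4 = {3, 4}  B5 = {2, 5}  B6 = {5, 8}  B7 = {1, 2}  B8 = {5, 7}
Tree: B1–B2, B1–B3, B1–B4, B2–B5, B5–B6, B5–B7, B2–B8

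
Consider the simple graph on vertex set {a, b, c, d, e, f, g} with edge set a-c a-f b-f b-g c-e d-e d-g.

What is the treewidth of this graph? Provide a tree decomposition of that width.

Treewidth 2.
One such decomposition:
Bags: B1 = {a, c, f}  B2 = {c, e, f}  B3 = {d, e, f}  B4 = {d, f, g}  B5 = {b, f, g}
Tree: B1–B2, B2–B3, B3–B4, B4–B5

Each bag holds 3 vertices, so the decomposition has width 2, which upper-bounds the treewidth. Since f–a–c–e–d–g–b–f is a cycle in G, G is not acyclic. Forests are exactly the graphs of treewidth ≤ 1, so tw(G) ≥ 2. Combining the bounds, tw(G) = 2.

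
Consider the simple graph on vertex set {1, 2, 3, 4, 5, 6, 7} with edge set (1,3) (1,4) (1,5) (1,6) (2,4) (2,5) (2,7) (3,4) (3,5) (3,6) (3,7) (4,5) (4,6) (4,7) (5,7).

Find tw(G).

A width-3 tree decomposition is:
Bags: B1 = {1, 3, 4, 6}  B2 = {1, 3, 4, 5}  B3 = {3, 4, 5, 7}  B4 = {2, 4, 5, 7}
Tree: B1–B2, B2–B3, B3–B4
The largest bag has 4 vertices, giving width 3; this decomposition certifies tw(G) ≤ 3. On the other hand G contains the 4-clique {2, 4, 5, 7}. A clique must lie in a single bag of any decomposition, so no decomposition can have width below 3. The upper and lower bounds meet at 3, so that is the treewidth.

3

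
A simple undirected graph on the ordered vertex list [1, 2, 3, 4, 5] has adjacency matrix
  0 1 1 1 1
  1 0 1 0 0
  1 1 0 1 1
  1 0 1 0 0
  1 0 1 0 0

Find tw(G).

A width-2 tree decomposition is:
Bags: B1 = {1, 3, 4}  B2 = {1, 3, 5}  B3 = {1, 2, 3}
Tree: B1–B2, B2–B3
The largest bag has 3 vertices, giving width 2; this decomposition certifies tw(G) ≤ 2. For the lower bound, the 3 vertices {1, 2, 3} are pairwise adjacent, and any tree decomposition puts a clique entirely inside one bag — forcing width ≥ 2. Therefore the treewidth is 2.

2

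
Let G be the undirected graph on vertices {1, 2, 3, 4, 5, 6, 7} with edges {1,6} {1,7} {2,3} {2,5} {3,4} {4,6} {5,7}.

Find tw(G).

2

A width-2 tree decomposition is:
Bags: B1 = {1, 4, 6}  B2 = {1, 4, 7}  B3 = {4, 5, 7}  B4 = {2, 4, 5}  B5 = {2, 3, 4}
Tree: B1–B2, B2–B3, B3–B4, B4–B5
Each bag holds 3 vertices, so the decomposition has width 2, which upper-bounds the treewidth. Since 4–6–1–7–5–2–3–4 is a cycle in G, G is not acyclic. Forests are exactly the graphs of treewidth ≤ 1, so tw(G) ≥ 2. Therefore the treewidth is 2.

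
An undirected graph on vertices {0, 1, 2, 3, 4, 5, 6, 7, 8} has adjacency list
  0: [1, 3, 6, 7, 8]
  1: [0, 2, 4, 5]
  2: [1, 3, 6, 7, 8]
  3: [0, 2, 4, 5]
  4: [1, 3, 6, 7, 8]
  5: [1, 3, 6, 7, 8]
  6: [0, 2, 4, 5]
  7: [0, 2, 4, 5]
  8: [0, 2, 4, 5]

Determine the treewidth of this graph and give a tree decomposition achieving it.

The largest bag has 5 vertices, giving width 4; this decomposition certifies tw(G) ≤ 4. For the lower bound: the 5 vertex sets {5,8}, {4,6}, {2,3}, {0}, {1} are disjoint, each induces a connected subgraph, and every pair is joined by at least one edge of G. Contracting each set to a single vertex therefore yields K_{5} as a minor, and since treewidth is minor-monotone, tw(G) ≥ tw(K_{5}) = 4. Hence tw(G) = 4 exactly.

Treewidth 4.
One such decomposition:
Bags: B1 = {0, 2, 4, 5, 8}  B2 = {0, 2, 4, 5, 6}  B3 = {0, 2, 3, 4, 5}  B4 = {0, 1, 2, 4, 5}  B5 = {0, 2, 4, 5, 7}
Tree: B1–B2, B2–B3, B3–B4, B4–B5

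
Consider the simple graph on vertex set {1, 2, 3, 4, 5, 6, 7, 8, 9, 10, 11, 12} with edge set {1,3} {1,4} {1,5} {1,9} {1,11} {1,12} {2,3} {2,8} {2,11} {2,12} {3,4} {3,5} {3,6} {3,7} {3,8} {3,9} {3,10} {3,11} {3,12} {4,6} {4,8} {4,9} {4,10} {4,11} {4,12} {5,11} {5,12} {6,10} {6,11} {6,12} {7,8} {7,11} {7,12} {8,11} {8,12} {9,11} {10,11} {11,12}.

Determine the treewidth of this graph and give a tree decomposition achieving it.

The largest bag has 5 vertices, giving width 4; this decomposition certifies tw(G) ≤ 4. On the other hand G contains the 5-clique {1, 3, 4, 9, 11}. A clique must lie in a single bag of any decomposition, so no decomposition can have width below 4. The upper and lower bounds meet at 4, so that is the treewidth.

Treewidth 4.
One optimal decomposition is:
Bags: B1 = {3, 4, 6, 11, 12}  B2 = {1, 3, 4, 11, 12}  B3 = {1, 3, 4, 9, 11}  B4 = {3, 4, 8, 11, 12}  B5 = {2, 3, 8, 11, 12}  B6 = {3, 4, 6, 10, 11}  B7 = {1, 3, 5, 11, 12}  B8 = {3, 7, 8, 11, 12}
Tree: B1–B2, B2–B3, B1–B4, B4–B5, B1–B6, B2–B7, B5–B8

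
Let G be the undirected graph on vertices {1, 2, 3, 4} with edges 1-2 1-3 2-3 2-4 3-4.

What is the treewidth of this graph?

2

A width-2 tree decomposition is:
Bags: B1 = {1, 2, 3}  B2 = {2, 3, 4}
Tree: B1–B2
Each bag holds 3 vertices, so the decomposition has width 2, which upper-bounds the treewidth. For the lower bound, the 3 vertices {1, 2, 3} are pairwise adjacent, and any tree decomposition puts a clique entirely inside one bag — forcing width ≥ 2. Combining the bounds, tw(G) = 2.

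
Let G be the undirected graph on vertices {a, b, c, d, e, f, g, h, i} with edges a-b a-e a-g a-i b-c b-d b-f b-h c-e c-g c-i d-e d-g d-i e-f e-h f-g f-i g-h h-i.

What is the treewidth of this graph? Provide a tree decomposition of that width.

Each bag holds 5 vertices, so the decomposition has width 4, which upper-bounds the treewidth. For the lower bound: the 5 vertex sets {d,i}, {c,g}, {a,b}, {e}, {f} are disjoint, each induces a connected subgraph, and every pair is joined by at least one edge of G. Contracting each set to a single vertex therefore yields K_{5} as a minor, and since treewidth is minor-monotone, tw(G) ≥ tw(K_{5}) = 4. Combining the bounds, tw(G) = 4.

Treewidth 4.
One optimal decomposition is:
Bags: B1 = {b, d, e, g, i}  B2 = {b, c, e, g, i}  B3 = {a, b, e, g, i}  B4 = {b, e, f, g, i}  B5 = {b, e, g, h, i}
Tree: B1–B2, B2–B3, B3–B4, B4–B5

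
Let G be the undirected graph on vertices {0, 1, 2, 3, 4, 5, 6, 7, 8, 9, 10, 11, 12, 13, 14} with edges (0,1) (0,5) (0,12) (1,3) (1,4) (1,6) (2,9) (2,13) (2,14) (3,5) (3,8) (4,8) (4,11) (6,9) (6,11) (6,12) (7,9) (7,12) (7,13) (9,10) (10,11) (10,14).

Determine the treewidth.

3

A width-3 tree decomposition is:
Bags: B1 = {2, 10, 13, 14}  B2 = {2, 9, 10, 13}  B3 = {7, 9, 10, 13}  B4 = {7, 9, 10, 11}  B5 = {6, 7, 9, 11}  B6 = {6, 7, 11, 12}  B7 = {4, 6, 11, 12}  B8 = {1, 4, 6, 12}  B9 = {0, 1, 4, 12}  B10 = {0, 1, 4, 8}  B11 = {0, 1, 3, 8}  B12 = {0, 3, 5, 8}
Tree: B1–B2, B2–B3, B3–B4, B4–B5, B5–B6, B6–B7, B7–B8, B8–B9, B9–B10, B10–B11, B11–B12
The largest bag has 4 vertices, giving width 3; this decomposition certifies tw(G) ≤ 3. For the lower bound: the 4 vertex sets {2,13,14}, {10}, {9}, {6,7,11,12} are disjoint, each induces a connected subgraph, and every pair is joined by at least one edge of G. Contracting each set to a single vertex therefore yields K_{4} as a minor, and since treewidth is minor-monotone, tw(G) ≥ tw(K_{4}) = 3. Combining the bounds, tw(G) = 3.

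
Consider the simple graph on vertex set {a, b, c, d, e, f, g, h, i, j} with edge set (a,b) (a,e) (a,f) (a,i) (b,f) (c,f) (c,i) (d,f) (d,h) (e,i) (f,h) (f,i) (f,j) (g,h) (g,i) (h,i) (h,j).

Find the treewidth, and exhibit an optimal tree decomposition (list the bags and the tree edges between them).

Each bag holds 3 vertices, so the decomposition has width 2, which upper-bounds the treewidth. For the lower bound, the 3 vertices {g, h, i} are pairwise adjacent, and any tree decomposition puts a clique entirely inside one bag — forcing width ≥ 2. Hence tw(G) = 2 exactly.

Treewidth 2.
One such decomposition:
Bags: B1 = {a, e, i}  B2 = {a, f, i}  B3 = {c, f, i}  B4 = {f, h, i}  B5 = {d, f, h}  B6 = {a, b, f}  B7 = {g, h, i}  B8 = {f, h, j}
Tree: B1–B2, B2–B3, B2–B4, B4–B5, B2–B6, B4–B7, B5–B8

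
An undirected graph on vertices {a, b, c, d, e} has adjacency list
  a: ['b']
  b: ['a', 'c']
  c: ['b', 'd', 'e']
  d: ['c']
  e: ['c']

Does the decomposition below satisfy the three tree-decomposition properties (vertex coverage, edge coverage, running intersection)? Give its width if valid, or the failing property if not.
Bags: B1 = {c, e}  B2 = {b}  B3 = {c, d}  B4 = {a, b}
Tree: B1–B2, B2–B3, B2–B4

A tree decomposition must satisfy three properties: every vertex lies in some bag; for every edge, both endpoints lie together in some bag; and for every vertex, the bags containing it form a connected subtree. Here edge (c,b) lies in no bag, so the decomposition is invalid.

No — edge (c,b) lies in no bag.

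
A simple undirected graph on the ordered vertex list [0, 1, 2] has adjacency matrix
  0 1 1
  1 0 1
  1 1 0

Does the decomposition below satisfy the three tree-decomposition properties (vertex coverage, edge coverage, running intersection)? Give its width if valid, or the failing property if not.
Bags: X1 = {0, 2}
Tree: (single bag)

A tree decomposition must satisfy three properties: every vertex lies in some bag; for every edge, both endpoints lie together in some bag; and for every vertex, the bags containing it form a connected subtree. Here vertex 1 appears in no bag, so the decomposition is invalid.

No — vertex 1 appears in no bag.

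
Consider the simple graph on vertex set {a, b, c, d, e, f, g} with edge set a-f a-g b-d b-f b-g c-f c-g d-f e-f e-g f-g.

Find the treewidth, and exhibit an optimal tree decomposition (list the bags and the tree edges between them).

Every bag has size at most 3, so the width is 3 − 1 = 2 and tw(G) ≤ 2. Conversely, {b, d, f} is a clique of size 3, and the vertices of any clique must share a bag in every tree decomposition; so some bag has ≥ 3 vertices and tw(G) ≥ 2. The upper and lower bounds meet at 2, so that is the treewidth.

Treewidth 2.
Bags: B1 = {a, f, g}  B2 = {c, f, g}  B3 = {b, f, g}  B4 = {b, d, f}  B5 = {e, f, g}
Tree: B1–B2, B2–B3, B3–B4, B2–B5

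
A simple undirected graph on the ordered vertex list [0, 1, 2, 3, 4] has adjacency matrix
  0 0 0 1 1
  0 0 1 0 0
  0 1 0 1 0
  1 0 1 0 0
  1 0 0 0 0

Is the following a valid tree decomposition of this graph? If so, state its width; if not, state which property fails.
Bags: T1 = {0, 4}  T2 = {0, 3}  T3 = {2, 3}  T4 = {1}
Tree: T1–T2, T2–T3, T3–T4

No — edge (2,1) lies in no bag.

A tree decomposition must satisfy three properties: every vertex lies in some bag; for every edge, both endpoints lie together in some bag; and for every vertex, the bags containing it form a connected subtree. Here edge (2,1) lies in no bag, so the decomposition is invalid.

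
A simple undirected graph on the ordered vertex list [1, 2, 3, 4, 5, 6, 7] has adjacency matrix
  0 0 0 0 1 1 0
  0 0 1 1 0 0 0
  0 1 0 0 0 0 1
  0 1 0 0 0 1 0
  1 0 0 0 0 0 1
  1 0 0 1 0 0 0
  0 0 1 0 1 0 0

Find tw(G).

A width-2 tree decomposition is:
Bags: B1 = {2, 3, 4}  B2 = {3, 4, 7}  B3 = {4, 5, 7}  B4 = {1, 4, 5}  B5 = {1, 4, 6}
Tree: B1–B2, B2–B3, B3–B4, B4–B5
The largest bag has 3 vertices, giving width 2; this decomposition certifies tw(G) ≤ 2. The edges 4–2–3–7–5–1–6–4 form a cycle, so G is not a tree and its treewidth is at least 2. Therefore the treewidth is 2.

2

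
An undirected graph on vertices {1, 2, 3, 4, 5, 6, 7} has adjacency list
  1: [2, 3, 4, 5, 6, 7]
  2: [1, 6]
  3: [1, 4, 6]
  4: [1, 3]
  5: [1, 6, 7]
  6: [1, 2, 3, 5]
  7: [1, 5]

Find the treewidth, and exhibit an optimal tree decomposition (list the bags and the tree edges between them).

The largest bag has 3 vertices, giving width 2; this decomposition certifies tw(G) ≤ 2. Conversely, {1, 3, 4} is a clique of size 3, and the vertices of any clique must share a bag in every tree decomposition; so some bag has ≥ 3 vertices and tw(G) ≥ 2. Hence tw(G) = 2 exactly.

Treewidth 2.
One optimal decomposition is:
Bags: B1 = {1, 3, 6}  B2 = {1, 5, 6}  B3 = {1, 5, 7}  B4 = {1, 3, 4}  B5 = {1, 2, 6}
Tree: B1–B2, B2–B3, B1–B4, B1–B5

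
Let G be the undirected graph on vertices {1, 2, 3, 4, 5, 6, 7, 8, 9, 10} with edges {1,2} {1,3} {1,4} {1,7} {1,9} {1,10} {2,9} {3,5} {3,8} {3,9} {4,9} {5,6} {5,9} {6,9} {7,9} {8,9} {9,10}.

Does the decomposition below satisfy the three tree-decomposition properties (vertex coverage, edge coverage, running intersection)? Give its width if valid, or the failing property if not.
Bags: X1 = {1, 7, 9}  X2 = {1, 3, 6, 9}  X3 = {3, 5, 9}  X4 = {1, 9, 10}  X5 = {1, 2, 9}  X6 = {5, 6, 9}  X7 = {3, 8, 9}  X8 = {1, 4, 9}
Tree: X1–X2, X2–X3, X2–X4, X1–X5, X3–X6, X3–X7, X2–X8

No — bags containing vertex 6 are not connected in the tree.

A tree decomposition must satisfy three properties: every vertex lies in some bag; for every edge, both endpoints lie together in some bag; and for every vertex, the bags containing it form a connected subtree. Here bags containing vertex 6 are not connected in the tree, so the decomposition is invalid.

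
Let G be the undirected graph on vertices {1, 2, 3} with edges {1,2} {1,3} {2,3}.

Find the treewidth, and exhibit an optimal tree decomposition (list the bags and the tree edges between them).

With just one bag of size 3, the width is 3 − 1 = 2, so tw(G) ≤ 2. On the other hand G contains the 3-clique {1, 2, 3}. A clique must lie in a single bag of any decomposition, so no decomposition can have width below 2. Hence tw(G) = 2 exactly.

Treewidth 2.
One optimal decomposition is:
Bags: B1 = {1, 2, 3}
Tree: (single bag)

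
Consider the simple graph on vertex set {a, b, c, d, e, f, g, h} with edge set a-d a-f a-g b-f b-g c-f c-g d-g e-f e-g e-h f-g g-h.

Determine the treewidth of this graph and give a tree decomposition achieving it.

Each bag holds 3 vertices, so the decomposition has width 2, which upper-bounds the treewidth. Conversely, {a, d, g} is a clique of size 3, and the vertices of any clique must share a bag in every tree decomposition; so some bag has ≥ 3 vertices and tw(G) ≥ 2. Therefore the treewidth is 2.

Treewidth 2.
Bags: B1 = {c, f, g}  B2 = {a, f, g}  B3 = {e, f, g}  B4 = {e, g, h}  B5 = {b, f, g}  B6 = {a, d, g}
Tree: B1–B2, B2–B3, B3–B4, B3–B5, B2–B6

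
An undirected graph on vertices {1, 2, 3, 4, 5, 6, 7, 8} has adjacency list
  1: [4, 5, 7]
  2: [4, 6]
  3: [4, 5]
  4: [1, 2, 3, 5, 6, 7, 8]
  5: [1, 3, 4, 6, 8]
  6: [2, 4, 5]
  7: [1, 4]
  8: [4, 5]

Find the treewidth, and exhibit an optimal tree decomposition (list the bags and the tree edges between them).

Each bag holds 3 vertices, so the decomposition has width 2, which upper-bounds the treewidth. On the other hand G contains the 3-clique {2, 4, 6}. A clique must lie in a single bag of any decomposition, so no decomposition can have width below 2. The upper and lower bounds meet at 2, so that is the treewidth.

Treewidth 2.
Bags: B1 = {1, 4, 5}  B2 = {4, 5, 8}  B3 = {1, 4, 7}  B4 = {4, 5, 6}  B5 = {3, 4, 5}  B6 = {2, 4, 6}
Tree: B1–B2, B1–B3, B1–B4, B2–B5, B4–B6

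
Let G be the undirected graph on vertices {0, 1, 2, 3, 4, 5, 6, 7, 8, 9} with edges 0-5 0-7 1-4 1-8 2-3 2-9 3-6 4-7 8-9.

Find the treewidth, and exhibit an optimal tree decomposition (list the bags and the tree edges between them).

The largest bag has 2 vertices, giving width 1; this decomposition certifies tw(G) ≤ 1. Any graph with an edge has treewidth ≥ 1, and G has the edge 5–0. Therefore the treewidth is 1.

Treewidth 1.
Bags: B1 = {0, 5}  B2 = {0, 7}  B3 = {4, 7}  B4 = {1, 4}  B5 = {1, 8}  B6 = {8, 9}  B7 = {2, 9}  B8 = {2, 3}  B9 = {3, 6}
Tree: B1–B2, B2–B3, B3–B4, B4–B5, B5–B6, B6–B7, B7–B8, B8–B9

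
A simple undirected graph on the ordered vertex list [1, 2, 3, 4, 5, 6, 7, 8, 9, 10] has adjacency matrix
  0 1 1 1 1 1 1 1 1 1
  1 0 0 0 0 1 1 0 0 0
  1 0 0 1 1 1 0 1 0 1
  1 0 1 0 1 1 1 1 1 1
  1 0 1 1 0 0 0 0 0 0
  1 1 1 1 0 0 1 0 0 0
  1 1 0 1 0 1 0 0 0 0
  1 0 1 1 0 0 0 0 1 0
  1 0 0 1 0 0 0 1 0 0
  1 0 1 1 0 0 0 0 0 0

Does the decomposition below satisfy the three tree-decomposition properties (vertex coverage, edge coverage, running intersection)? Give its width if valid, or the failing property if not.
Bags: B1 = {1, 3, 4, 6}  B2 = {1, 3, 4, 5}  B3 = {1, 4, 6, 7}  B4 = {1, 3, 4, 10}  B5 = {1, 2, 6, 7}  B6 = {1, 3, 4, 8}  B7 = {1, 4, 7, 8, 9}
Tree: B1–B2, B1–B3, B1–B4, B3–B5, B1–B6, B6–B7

A tree decomposition must satisfy three properties: every vertex lies in some bag; for every edge, both endpoints lie together in some bag; and for every vertex, the bags containing it form a connected subtree. Here bags containing vertex 7 are not connected in the tree, so the decomposition is invalid.

No — bags containing vertex 7 are not connected in the tree.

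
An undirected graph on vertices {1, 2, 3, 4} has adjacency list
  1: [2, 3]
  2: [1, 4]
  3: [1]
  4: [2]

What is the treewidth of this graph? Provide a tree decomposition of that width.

Each bag holds 2 vertices, so the decomposition has width 1, which upper-bounds the treewidth. G has an edge, so its treewidth is at least 1. Therefore the treewidth is 1.

Treewidth 1.
Bags: B1 = {1, 2}  B2 = {2, 4}  B3 = {1, 3}
Tree: B1–B2, B1–B3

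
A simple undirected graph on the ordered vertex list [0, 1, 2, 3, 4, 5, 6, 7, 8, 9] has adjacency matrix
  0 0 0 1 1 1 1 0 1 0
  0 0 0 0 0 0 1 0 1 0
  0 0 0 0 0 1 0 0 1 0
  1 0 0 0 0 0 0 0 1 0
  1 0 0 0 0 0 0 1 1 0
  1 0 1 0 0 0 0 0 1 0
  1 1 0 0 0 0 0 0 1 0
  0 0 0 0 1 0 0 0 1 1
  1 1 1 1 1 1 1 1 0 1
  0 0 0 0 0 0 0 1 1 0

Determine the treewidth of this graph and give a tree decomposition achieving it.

Every bag has size at most 3, so the width is 3 − 1 = 2 and tw(G) ≤ 2. For the lower bound, the 3 vertices {0, 3, 8} are pairwise adjacent, and any tree decomposition puts a clique entirely inside one bag — forcing width ≥ 2. Hence tw(G) = 2 exactly.

Treewidth 2.
Bags: B1 = {0, 6, 8}  B2 = {1, 6, 8}  B3 = {0, 3, 8}  B4 = {0, 4, 8}  B5 = {0, 5, 8}  B6 = {4, 7, 8}  B7 = {2, 5, 8}  B8 = {7, 8, 9}
Tree: B1–B2, B1–B3, B3–B4, B4–B5, B4–B6, B5–B7, B6–B8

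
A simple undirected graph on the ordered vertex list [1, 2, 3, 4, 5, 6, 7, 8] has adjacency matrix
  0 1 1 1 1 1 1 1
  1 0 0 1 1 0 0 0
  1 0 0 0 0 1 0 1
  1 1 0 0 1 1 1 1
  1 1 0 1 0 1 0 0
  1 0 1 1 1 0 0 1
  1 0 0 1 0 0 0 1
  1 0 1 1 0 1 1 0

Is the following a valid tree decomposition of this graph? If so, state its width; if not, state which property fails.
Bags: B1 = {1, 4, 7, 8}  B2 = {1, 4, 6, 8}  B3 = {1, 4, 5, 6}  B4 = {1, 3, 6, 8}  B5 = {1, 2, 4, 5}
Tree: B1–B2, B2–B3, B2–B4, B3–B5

Yes; width 3.

Vertex coverage: the bags together contain {1, 2, 3, 4, 5, 6, 7, 8}, the full vertex set. Edge coverage: each edge of G has both endpoints in at least one bag. Running intersection: for every vertex, the bags containing it form a connected subtree. All three properties hold, so this is a valid tree decomposition of width max|bag| − 1 = 3, and hence tw(G) ≤ 3.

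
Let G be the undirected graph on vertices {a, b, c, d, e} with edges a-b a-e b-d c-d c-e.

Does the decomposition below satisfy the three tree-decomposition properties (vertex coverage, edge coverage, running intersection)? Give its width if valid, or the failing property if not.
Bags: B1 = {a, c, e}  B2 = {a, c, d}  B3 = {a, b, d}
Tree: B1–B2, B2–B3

Checking the three conditions: (i) the bags cover all of {a, b, c, d, e}; (ii) for each edge, some bag contains both endpoints; (iii) the bags containing any fixed vertex form a subtree. All hold, so the decomposition is valid with width 3 − 1 = 2.

Yes; width 2.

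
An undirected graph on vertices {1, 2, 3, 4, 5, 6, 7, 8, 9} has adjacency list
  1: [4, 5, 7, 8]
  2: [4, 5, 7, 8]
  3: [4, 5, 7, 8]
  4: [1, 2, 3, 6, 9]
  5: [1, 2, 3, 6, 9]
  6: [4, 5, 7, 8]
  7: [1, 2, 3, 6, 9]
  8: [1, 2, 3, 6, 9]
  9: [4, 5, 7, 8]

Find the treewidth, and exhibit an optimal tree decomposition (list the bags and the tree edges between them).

The largest bag has 5 vertices, giving width 4; this decomposition certifies tw(G) ≤ 4. For the lower bound: the 5 vertex sets {8,9}, {5,6}, {2,7}, {4}, {3} are disjoint, each induces a connected subgraph, and every pair is joined by at least one edge of G. Contracting each set to a single vertex therefore yields K_{5} as a minor, and since treewidth is minor-monotone, tw(G) ≥ tw(K_{5}) = 4. The upper and lower bounds meet at 4, so that is the treewidth.

Treewidth 4.
One optimal decomposition is:
Bags: B1 = {4, 5, 7, 8, 9}  B2 = {4, 5, 6, 7, 8}  B3 = {2, 4, 5, 7, 8}  B4 = {3, 4, 5, 7, 8}  B5 = {1, 4, 5, 7, 8}
Tree: B1–B2, B2–B3, B3–B4, B4–B5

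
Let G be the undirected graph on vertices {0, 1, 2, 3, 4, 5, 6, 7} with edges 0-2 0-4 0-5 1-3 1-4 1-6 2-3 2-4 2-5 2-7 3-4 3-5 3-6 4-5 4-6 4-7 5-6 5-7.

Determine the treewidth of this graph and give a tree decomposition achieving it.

Treewidth 3.
Bags: B1 = {1, 3, 4, 6}  B2 = {3, 4, 5, 6}  B3 = {2, 3, 4, 5}  B4 = {0, 2, 4, 5}  B5 = {2, 4, 5, 7}
Tree: B1–B2, B2–B3, B3–B4, B3–B5

The largest bag has 4 vertices, giving width 3; this decomposition certifies tw(G) ≤ 3. Conversely, {1, 3, 4, 6} is a clique of size 4, and the vertices of any clique must share a bag in every tree decomposition; so some bag has ≥ 4 vertices and tw(G) ≥ 3. Hence tw(G) = 3 exactly.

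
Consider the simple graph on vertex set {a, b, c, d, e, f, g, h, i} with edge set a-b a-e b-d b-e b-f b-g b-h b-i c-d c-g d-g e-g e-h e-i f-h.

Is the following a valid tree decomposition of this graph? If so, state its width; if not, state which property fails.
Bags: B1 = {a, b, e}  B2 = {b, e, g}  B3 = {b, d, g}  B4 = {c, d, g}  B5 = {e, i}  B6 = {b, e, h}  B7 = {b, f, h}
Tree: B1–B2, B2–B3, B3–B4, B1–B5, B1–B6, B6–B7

A tree decomposition must satisfy three properties: every vertex lies in some bag; for every edge, both endpoints lie together in some bag; and for every vertex, the bags containing it form a connected subtree. Here edge (b,i) lies in no bag, so the decomposition is invalid.

No — edge (b,i) lies in no bag.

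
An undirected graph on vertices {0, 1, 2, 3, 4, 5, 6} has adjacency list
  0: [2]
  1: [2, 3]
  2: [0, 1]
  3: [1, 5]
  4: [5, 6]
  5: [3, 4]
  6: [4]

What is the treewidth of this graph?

A width-1 tree decomposition is:
Bags: B1 = {4, 6}  B2 = {4, 5}  B3 = {3, 5}  B4 = {1, 3}  B5 = {1, 2}  B6 = {0, 2}
Tree: B1–B2, B2–B3, B3–B4, B4–B5, B5–B6
The largest bag has 2 vertices, giving width 1; this decomposition certifies tw(G) ≤ 1. G has an edge, so its treewidth is at least 1. The upper and lower bounds meet at 1, so that is the treewidth.

1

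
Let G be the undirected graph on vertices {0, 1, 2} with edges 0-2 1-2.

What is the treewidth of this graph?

A width-1 tree decomposition is:
Bags: B1 = {0, 2}  B2 = {1, 2}
Tree: B1–B2
Every bag has size at most 2, so the width is 2 − 1 = 1 and tw(G) ≤ 1. G has an edge, so its treewidth is at least 1. Hence tw(G) = 1 exactly.

1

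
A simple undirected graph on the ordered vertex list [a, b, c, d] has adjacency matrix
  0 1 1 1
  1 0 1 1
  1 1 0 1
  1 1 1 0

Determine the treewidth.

3

A width-3 tree decomposition is:
Bags: B1 = {a, b, c, d}
Tree: (single bag)
A single bag containing all 4 vertices is trivially a valid decomposition of width 3. On the other hand G contains the 4-clique {a, b, c, d}. A clique must lie in a single bag of any decomposition, so no decomposition can have width below 3. Hence tw(G) = 3 exactly.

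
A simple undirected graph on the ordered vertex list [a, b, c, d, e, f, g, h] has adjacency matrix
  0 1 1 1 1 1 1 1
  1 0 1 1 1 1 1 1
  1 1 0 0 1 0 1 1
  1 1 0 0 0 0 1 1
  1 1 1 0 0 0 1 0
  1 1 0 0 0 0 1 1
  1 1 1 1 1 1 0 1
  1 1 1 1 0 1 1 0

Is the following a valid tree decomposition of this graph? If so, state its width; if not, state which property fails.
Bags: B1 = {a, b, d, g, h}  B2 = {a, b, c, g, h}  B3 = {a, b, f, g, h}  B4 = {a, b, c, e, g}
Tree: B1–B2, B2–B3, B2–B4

Checking the three conditions: (i) the bags cover all of {a, b, c, d, e, f, g, h}; (ii) for each edge, some bag contains both endpoints; (iii) the bags containing any fixed vertex form a subtree. All hold, so the decomposition is valid with width 5 − 1 = 4.

Yes; width 4.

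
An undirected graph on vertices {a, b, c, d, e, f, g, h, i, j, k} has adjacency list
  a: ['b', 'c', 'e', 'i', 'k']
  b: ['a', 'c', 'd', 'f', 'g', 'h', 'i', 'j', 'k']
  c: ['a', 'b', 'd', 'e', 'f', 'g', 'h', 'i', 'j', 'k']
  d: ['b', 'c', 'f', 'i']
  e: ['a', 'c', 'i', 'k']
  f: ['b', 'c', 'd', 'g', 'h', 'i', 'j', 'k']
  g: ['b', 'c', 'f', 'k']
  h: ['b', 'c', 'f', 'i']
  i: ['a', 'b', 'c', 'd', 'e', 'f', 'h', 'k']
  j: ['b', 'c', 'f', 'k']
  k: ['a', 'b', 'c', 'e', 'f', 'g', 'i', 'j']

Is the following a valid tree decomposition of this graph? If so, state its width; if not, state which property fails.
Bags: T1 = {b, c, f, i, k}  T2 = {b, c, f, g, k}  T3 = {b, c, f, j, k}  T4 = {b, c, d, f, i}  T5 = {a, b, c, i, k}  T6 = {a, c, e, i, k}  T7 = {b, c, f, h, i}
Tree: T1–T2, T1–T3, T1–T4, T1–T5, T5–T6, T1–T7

Every vertex of G appears in some bag (union = {a, b, c, d, e, f, g, h, i, j, k}); every edge is covered by a bag; and for each vertex v the set of bags containing v is connected in the bag tree. The decomposition is therefore valid. The largest bag has 5 vertices, so the width is 4.

Yes; width 4.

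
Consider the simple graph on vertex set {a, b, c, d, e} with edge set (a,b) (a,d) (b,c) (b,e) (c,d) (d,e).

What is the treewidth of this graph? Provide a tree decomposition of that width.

Treewidth 2.
Bags: B1 = {b, d, e}  B2 = {b, c, d}  B3 = {a, b, d}
Tree: B1–B2, B2–B3

Each bag holds 3 vertices, so the decomposition has width 2, which upper-bounds the treewidth. The edges e–b–c–d–e form a cycle, so G is not a tree and its treewidth is at least 2. Hence tw(G) = 2 exactly.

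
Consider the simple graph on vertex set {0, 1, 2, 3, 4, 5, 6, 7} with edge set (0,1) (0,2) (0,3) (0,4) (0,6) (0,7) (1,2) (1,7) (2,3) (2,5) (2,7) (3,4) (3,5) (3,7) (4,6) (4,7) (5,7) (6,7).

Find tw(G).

3

A width-3 tree decomposition is:
Bags: B1 = {0, 2, 3, 7}  B2 = {0, 3, 4, 7}  B3 = {0, 4, 6, 7}  B4 = {0, 1, 2, 7}  B5 = {2, 3, 5, 7}
Tree: B1–B2, B2–B3, B1–B4, B1–B5
Every bag has size at most 4, so the width is 4 − 1 = 3 and tw(G) ≤ 3. Conversely, {0, 1, 2, 7} is a clique of size 4, and the vertices of any clique must share a bag in every tree decomposition; so some bag has ≥ 4 vertices and tw(G) ≥ 3. Hence tw(G) = 3 exactly.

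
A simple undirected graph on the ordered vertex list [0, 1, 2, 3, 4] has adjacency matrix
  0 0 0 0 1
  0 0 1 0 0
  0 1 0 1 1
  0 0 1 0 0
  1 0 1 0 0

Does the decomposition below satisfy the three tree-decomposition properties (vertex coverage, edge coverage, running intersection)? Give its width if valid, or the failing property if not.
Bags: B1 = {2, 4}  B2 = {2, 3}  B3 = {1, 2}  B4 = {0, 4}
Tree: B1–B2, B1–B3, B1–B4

Yes; width 1.

Checking the three conditions: (i) the bags cover all of {0, 1, 2, 3, 4}; (ii) for each edge, some bag contains both endpoints; (iii) the bags containing any fixed vertex form a subtree. All hold, so the decomposition is valid with width 2 − 1 = 1.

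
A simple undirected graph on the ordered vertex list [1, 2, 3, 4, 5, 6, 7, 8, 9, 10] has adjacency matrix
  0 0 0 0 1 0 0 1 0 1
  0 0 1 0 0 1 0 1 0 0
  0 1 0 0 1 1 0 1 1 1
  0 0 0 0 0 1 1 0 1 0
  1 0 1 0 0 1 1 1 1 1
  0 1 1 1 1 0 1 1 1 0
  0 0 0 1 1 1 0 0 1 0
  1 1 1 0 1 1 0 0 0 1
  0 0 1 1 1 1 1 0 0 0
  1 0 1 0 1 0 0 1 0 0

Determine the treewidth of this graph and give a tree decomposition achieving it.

Each bag holds 4 vertices, so the decomposition has width 3, which upper-bounds the treewidth. On the other hand G contains the 4-clique {2, 3, 6, 8}. A clique must lie in a single bag of any decomposition, so no decomposition can have width below 3. The upper and lower bounds meet at 3, so that is the treewidth.

Treewidth 3.
One optimal decomposition is:
Bags: B1 = {3, 5, 6, 8}  B2 = {3, 5, 6, 9}  B3 = {5, 6, 7, 9}  B4 = {3, 5, 8, 10}  B5 = {4, 6, 7, 9}  B6 = {2, 3, 6, 8}  B7 = {1, 5, 8, 10}
Tree: B1–B2, B2–B3, B1–B4, B3–B5, B1–B6, B4–B7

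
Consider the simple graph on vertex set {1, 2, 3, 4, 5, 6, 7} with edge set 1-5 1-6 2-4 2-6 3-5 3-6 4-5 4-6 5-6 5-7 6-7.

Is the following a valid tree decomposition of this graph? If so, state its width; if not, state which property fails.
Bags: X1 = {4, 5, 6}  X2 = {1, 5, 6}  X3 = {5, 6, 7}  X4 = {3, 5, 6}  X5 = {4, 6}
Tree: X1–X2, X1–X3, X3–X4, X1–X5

A tree decomposition must satisfy three properties: every vertex lies in some bag; for every edge, both endpoints lie together in some bag; and for every vertex, the bags containing it form a connected subtree. Here vertex 2 appears in no bag, so the decomposition is invalid.

No — vertex 2 appears in no bag.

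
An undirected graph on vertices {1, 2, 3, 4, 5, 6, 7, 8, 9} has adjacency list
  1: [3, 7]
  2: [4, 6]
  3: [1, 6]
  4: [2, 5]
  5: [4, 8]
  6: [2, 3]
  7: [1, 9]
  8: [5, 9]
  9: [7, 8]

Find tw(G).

A width-2 tree decomposition is:
Bags: B1 = {1, 7, 9}  B2 = {1, 3, 9}  B3 = {3, 6, 9}  B4 = {2, 6, 9}  B5 = {2, 4, 9}  B6 = {4, 5, 9}  B7 = {5, 8, 9}
Tree: B1–B2, B2–B3, B3–B4, B4–B5, B5–B6, B6–B7
The largest bag has 3 vertices, giving width 2; this decomposition certifies tw(G) ≤ 2. The edges 9–7–1–3–6–2–4–5–8–9 form a cycle, so G is not a tree and its treewidth is at least 2. Combining the bounds, tw(G) = 2.

2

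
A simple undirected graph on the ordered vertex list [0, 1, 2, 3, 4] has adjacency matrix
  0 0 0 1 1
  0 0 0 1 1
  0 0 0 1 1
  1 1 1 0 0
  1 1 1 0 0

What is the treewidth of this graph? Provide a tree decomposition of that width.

Treewidth 2.
Bags: B1 = {0, 3, 4}  B2 = {1, 3, 4}  B3 = {2, 3, 4}
Tree: B1–B2, B2–B3

Every bag has size at most 3, so the width is 3 − 1 = 2 and tw(G) ≤ 2. The edges 3–0–4–1–3 form a cycle, so G is not a tree and its treewidth is at least 2. Therefore the treewidth is 2.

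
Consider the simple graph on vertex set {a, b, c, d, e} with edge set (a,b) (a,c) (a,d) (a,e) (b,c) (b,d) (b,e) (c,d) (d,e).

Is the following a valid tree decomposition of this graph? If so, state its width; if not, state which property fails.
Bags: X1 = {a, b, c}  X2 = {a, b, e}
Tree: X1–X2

A tree decomposition must satisfy three properties: every vertex lies in some bag; for every edge, both endpoints lie together in some bag; and for every vertex, the bags containing it form a connected subtree. Here vertex d appears in no bag, so the decomposition is invalid.

No — vertex d appears in no bag.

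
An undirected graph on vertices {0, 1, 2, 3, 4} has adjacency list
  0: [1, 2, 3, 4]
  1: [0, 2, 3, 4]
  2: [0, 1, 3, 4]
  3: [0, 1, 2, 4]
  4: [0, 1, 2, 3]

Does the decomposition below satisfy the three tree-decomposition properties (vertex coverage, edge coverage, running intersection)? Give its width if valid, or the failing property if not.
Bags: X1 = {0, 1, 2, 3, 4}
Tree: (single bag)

Yes; width 4.

Every vertex of G appears in some bag (union = {0, 1, 2, 3, 4}); every edge is covered by a bag; and for each vertex v the set of bags containing v is connected in the bag tree. The decomposition is therefore valid. The largest bag has 5 vertices, so the width is 4.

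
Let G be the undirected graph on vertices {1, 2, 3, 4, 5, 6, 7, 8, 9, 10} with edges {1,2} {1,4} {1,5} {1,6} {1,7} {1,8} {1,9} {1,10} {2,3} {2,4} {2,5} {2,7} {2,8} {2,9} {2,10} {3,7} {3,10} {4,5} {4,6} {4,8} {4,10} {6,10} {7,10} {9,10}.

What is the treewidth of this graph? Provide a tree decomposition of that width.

Treewidth 3.
Bags: B1 = {1, 2, 7, 10}  B2 = {1, 2, 9, 10}  B3 = {1, 2, 4, 10}  B4 = {1, 2, 4, 8}  B5 = {1, 2, 4, 5}  B6 = {1, 4, 6, 10}  B7 = {2, 3, 7, 10}
Tree: B1–B2, B1–B3, B3–B4, B4–B5, B3–B6, B1–B7

Every bag has size at most 4, so the width is 4 − 1 = 3 and tw(G) ≤ 3. On the other hand G contains the 4-clique {1, 2, 9, 10}. A clique must lie in a single bag of any decomposition, so no decomposition can have width below 3. Hence tw(G) = 3 exactly.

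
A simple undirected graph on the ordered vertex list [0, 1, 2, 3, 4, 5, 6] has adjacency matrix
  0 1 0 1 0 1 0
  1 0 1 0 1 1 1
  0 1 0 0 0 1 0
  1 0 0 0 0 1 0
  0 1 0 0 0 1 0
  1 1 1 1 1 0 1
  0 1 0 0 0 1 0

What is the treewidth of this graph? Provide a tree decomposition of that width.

The largest bag has 3 vertices, giving width 2; this decomposition certifies tw(G) ≤ 2. For the lower bound, the 3 vertices {0, 1, 5} are pairwise adjacent, and any tree decomposition puts a clique entirely inside one bag — forcing width ≥ 2. Therefore the treewidth is 2.

Treewidth 2.
One such decomposition:
Bags: B1 = {1, 5, 6}  B2 = {0, 1, 5}  B3 = {0, 3, 5}  B4 = {1, 4, 5}  B5 = {1, 2, 5}
Tree: B1–B2, B2–B3, B2–B4, B1–B5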